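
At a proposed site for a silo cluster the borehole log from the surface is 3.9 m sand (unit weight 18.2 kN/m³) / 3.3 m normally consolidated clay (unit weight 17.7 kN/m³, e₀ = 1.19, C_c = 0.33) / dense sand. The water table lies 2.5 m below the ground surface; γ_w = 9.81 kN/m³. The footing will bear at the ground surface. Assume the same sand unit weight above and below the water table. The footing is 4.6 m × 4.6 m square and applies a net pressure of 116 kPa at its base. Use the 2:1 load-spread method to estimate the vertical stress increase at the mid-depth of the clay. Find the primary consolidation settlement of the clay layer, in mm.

S_c ≈ 63.1 mm

Mid-depth of clay below the ground surface: z = 3.9 + 3.3/2 = 5.55 m.
Total vertical stress at mid-clay: σ_v = 18.2×3.9 + 17.7×1.65 = 100.18 kPa.
Pore pressure: u = 9.81×(5.55 − 2.5) = 29.921 kPa.
Initial effective stress: σ'_0 = σ_v − u = 100.18 − 29.921 = 70.259 kPa.
Stress increase at mid-clay by the 2:1 spreading method:
Δσ = qBL/((B+z)(L+z)) = 116×4.6×4.6/((4.6+5.55)(4.6+5.55)) = 23.825 kPa
Final effective stress: σ'_f = σ'_0 + Δσ = 70.259 + 23.825 = 94.084 kPa.
Normally consolidated clay, so the full stress increment lies on the virgin compression line:
S_c = C_c·H/(1+e₀)·log₁₀(σ'_f/σ'_0) = 0.33×3.3/(1+1.19)×log₁₀(94.084/70.259)
    = 0.49726 × 0.12681 = 0.06306 m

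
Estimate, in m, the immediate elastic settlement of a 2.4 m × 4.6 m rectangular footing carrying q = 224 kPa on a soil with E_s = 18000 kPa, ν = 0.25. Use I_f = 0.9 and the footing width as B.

S_e ≈ 0.0252 m

Immediate (elastic) settlement: S_e = q·B·(1−ν²)/E_s · I_f.
S_e = 224 × 2.4 × (1 − 0.25²) / 18000 × 0.9
    = 224 × 2.4 × 0.9375 / 18000 × 0.9
    = 0.0252 m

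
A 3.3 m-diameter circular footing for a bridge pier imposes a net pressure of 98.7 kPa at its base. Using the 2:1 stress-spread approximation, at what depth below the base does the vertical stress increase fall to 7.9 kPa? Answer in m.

2:1 spreading — at depth z the loaded area has grown by z in each plan dimension:
qD²/(D+z)² = Δσ_z ⇒ z = D(√(q/Δσ_z) − 1) = 3.3×(√(98.7/7.9) − 1) = 8.364 m

z ≈ 8.36 m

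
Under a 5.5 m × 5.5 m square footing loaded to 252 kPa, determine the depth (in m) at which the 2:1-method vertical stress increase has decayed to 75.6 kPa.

2:1 spreading — at depth z the loaded area has grown by z in each plan dimension:
qB²/(B+z)² = Δσ_z ⇒ z = B(√(q/Δσ_z) − 1) = 5.5×(√(252/75.6) − 1) = 4.542 m

z ≈ 4.54 m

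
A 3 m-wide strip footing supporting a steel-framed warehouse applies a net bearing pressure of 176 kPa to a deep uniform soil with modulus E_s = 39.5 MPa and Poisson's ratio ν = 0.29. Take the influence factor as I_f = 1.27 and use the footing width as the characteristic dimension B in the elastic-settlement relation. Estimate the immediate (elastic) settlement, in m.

Immediate (elastic) settlement: S_e = q·B·(1−ν²)/E_s · I_f.
E_s = 39.5 MPa = 39500 kPa.
S_e = 176 × 3 × (1 − 0.29²) / 39500 × 1.27
    = 176 × 3 × 0.9159 / 39500 × 1.27
    = 0.01555 m

S_e ≈ 0.0155 m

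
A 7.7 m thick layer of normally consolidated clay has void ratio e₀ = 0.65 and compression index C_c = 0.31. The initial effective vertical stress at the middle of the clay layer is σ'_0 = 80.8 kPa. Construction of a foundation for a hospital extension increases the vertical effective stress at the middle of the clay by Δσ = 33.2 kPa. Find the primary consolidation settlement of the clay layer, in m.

S_c ≈ 0.216 m

Final effective stress: σ'_f = σ'_0 + Δσ = 80.8 + 33.2 = 114 kPa.
Normally consolidated clay, so the full stress increment lies on the virgin compression line:
S_c = C_c·H/(1+e₀)·log₁₀(σ'_f/σ'_0) = 0.31×7.7/(1+0.65)×log₁₀(114/80.8)
    = 1.4467 × 0.14949 = 0.2163 m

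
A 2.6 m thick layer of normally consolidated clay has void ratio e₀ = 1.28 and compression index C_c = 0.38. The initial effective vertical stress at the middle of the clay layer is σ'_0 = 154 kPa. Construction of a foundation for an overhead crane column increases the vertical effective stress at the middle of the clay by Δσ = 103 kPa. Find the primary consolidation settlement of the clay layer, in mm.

Final effective stress: σ'_f = σ'_0 + Δσ = 154 + 103 = 257 kPa.
Normally consolidated clay, so the full stress increment lies on the virgin compression line:
S_c = C_c·H/(1+e₀)·log₁₀(σ'_f/σ'_0) = 0.38×2.6/(1+1.28)×log₁₀(257/154)
    = 0.43333 × 0.22241 = 0.09638 m

S_c ≈ 96.4 mm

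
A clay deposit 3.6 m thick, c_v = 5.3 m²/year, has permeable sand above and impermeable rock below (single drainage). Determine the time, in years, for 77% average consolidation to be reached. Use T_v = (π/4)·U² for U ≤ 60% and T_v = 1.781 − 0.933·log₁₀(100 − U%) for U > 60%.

t ≈ 1.25 years

Drainage path length: H_d = H = 3.6 m (single drainage).
U > 60%: T_v = 1.781 − 0.933·log₁₀(100 − 77) = 0.51051.
t = T_v·H_d²/c_v = 0.51051×3.6²/5.3 = 1.248 years.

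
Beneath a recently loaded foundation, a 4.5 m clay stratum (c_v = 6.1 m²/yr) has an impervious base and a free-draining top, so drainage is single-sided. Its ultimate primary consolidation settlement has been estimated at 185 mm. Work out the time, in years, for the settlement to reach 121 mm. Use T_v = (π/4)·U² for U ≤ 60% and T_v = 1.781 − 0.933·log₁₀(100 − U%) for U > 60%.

t ≈ 1.15 years

Drainage path length: H_d = H = 4.5 m (single drainage).
U = S(t)/S_ult = 121/185 = 0.6541.
U > 60%: T_v = 1.781 − 0.933·log₁₀(100 − 65.405) = 0.34511.
t = T_v·H_d²/c_v = 0.34511×4.5²/6.1 = 1.146 years.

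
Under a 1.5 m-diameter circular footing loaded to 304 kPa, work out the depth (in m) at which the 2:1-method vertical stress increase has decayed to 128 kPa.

2:1 spreading — at depth z the loaded area has grown by z in each plan dimension:
qD²/(D+z)² = Δσ_z ⇒ z = D(√(q/Δσ_z) − 1) = 1.5×(√(304/128) − 1) = 0.8117 m

z ≈ 0.812 m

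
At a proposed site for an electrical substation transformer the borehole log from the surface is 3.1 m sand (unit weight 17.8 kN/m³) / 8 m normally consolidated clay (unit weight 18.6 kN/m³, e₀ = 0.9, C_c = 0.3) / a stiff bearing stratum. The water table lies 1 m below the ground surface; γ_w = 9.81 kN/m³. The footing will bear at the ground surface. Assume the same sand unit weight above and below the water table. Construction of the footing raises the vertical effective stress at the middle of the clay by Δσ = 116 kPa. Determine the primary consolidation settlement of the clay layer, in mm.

S_c ≈ 537 mm

Mid-depth of clay below the ground surface: z = 3.1 + 8/2 = 7.1 m.
Total vertical stress at mid-clay: σ_v = 17.8×3.1 + 18.6×4 = 129.58 kPa.
Pore pressure: u = 9.81×(7.1 − 1) = 59.841 kPa.
Initial effective stress: σ'_0 = σ_v − u = 129.58 − 59.841 = 69.739 kPa.
Final effective stress: σ'_f = σ'_0 + Δσ = 69.739 + 116 = 185.74 kPa.
Normally consolidated clay, so the full stress increment lies on the virgin compression line:
S_c = C_c·H/(1+e₀)·log₁₀(σ'_f/σ'_0) = 0.3×8/(1+0.9)×log₁₀(185.74/69.739)
    = 1.2632 × 0.42543 = 0.5374 m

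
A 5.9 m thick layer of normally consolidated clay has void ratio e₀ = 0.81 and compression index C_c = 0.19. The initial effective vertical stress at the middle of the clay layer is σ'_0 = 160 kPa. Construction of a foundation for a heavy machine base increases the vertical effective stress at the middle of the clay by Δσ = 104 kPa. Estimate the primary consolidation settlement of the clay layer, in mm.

S_c ≈ 135 mm

Final effective stress: σ'_f = σ'_0 + Δσ = 160 + 104 = 264 kPa.
Normally consolidated clay, so the full stress increment lies on the virgin compression line:
S_c = C_c·H/(1+e₀)·log₁₀(σ'_f/σ'_0) = 0.19×5.9/(1+0.81)×log₁₀(264/160)
    = 0.61934 × 0.21748 = 0.1347 m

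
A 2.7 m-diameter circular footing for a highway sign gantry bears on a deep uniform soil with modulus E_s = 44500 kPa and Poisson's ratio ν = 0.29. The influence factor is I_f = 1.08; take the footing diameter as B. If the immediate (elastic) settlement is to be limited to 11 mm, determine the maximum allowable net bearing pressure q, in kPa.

q ≈ 183 kPa

S_e = q·B·(1−ν²)/E_s · I_f  ⇒  q = S_e·E_s / (B·(1−ν²)·I_f).
q = 0.011 × 44500 / (2.7 × 0.9159 × 1.08) = 183.3 kPa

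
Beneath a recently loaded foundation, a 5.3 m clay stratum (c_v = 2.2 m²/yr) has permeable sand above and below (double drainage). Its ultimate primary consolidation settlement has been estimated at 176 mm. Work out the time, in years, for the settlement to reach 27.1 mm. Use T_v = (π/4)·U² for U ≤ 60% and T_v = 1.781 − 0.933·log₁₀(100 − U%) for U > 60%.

Drainage path length: H_d = H/2 = 2.65 m (double drainage).
U = S(t)/S_ult = 27.1/176 = 0.154.
U ≤ 60%: T_v = (π/4)·U² = (π/4)×0.15398² = 0.018621.
t = T_v·H_d²/c_v = 0.018621×2.65²/2.2 = 0.05944 years.

t ≈ 0.0594 years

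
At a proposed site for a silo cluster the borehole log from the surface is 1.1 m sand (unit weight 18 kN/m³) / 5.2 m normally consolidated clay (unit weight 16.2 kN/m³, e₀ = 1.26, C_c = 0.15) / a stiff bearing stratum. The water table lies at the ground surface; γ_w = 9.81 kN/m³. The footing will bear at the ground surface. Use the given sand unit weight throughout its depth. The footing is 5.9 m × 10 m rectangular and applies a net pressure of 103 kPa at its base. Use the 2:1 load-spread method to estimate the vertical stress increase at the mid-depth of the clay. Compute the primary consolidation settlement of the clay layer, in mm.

Mid-depth of clay below the ground surface: z = 1.1 + 5.2/2 = 3.7 m.
Total vertical stress at mid-clay: σ_v = 18×1.1 + 16.2×2.6 = 61.92 kPa.
Pore pressure: u = 9.81×(3.7 − 0) = 36.297 kPa.
Initial effective stress: σ'_0 = σ_v − u = 61.92 − 36.297 = 25.623 kPa.
Stress increase at mid-clay by the 2:1 spreading method:
Δσ = qBL/((B+z)(L+z)) = 103×5.9×10/((5.9+3.7)(10+3.7)) = 46.206 kPa
Final effective stress: σ'_f = σ'_0 + Δσ = 25.623 + 46.206 = 71.829 kPa.
Normally consolidated clay, so the full stress increment lies on the virgin compression line:
S_c = C_c·H/(1+e₀)·log₁₀(σ'_f/σ'_0) = 0.15×5.2/(1+1.26)×log₁₀(71.829/25.623)
    = 0.34513 × 0.44767 = 0.1545 m

S_c ≈ 155 mm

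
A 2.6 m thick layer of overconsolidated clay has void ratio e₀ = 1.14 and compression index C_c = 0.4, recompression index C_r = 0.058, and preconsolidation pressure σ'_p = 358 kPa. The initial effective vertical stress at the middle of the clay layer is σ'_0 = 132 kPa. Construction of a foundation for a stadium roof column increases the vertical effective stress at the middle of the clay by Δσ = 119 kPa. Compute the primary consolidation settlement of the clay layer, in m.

S_c ≈ 0.0197 m

Final effective stress: σ'_f = 132 + 119 = 251 kPa.
σ'_f = 251 ≤ σ'_p = 358 kPa, so the clay remains overconsolidated and only the recompression index applies:
S_c = C_r·H/(1+e₀)·log₁₀(σ'_f/σ'_0) = 0.058×2.6/2.14×log₁₀(251/132)
    = 0.07047 × 0.2791 = 0.01967 m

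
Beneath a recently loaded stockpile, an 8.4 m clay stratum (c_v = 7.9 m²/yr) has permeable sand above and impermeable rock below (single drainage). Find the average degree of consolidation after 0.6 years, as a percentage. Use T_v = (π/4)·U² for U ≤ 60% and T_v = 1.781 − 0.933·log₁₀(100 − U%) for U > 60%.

U ≈ 29.2 %

Drainage path length: H_d = H = 8.4 m (single drainage).
T_v = c_v·t/H_d² = 7.9×0.6/8.4² = 0.067177.
T_v = 0.067177 corresponds to the U ≤ 60% branch:
U = √(4T_v/π) = 0.2925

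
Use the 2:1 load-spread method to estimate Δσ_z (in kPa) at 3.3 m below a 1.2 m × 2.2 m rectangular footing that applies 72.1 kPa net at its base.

By the 2:1 method the load spreads at 1 horizontal : 2 vertical, so at depth z the loaded area has grown by z in each plan dimension:
Δσ = qBL/((B+z)(L+z)) = 72.1×1.2×2.2/((1.2+3.3)(2.2+3.3)) = 7.6907 kPa

Δσ_z ≈ 7.69 kPa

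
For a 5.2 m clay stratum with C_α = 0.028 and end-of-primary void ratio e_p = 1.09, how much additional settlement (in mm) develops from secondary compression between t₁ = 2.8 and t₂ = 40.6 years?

S_s ≈ 80.9 mm

Secondary compression: S_s = C_α·H/(1+e_p)·log₁₀(t₂/t₁)
S_s = 0.028×5.2/(1+1.09)×log₁₀(40.6/2.8)
    = 0.06967 × 1.161 = 0.08091 m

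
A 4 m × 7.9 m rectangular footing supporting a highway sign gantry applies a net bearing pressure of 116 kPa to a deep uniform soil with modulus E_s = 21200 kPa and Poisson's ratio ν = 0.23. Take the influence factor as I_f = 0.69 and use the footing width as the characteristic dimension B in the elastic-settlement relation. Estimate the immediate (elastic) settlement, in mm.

S_e ≈ 14.3 mm

Immediate (elastic) settlement: S_e = q·B·(1−ν²)/E_s · I_f.
S_e = 116 × 4 × (1 − 0.23²) / 21200 × 0.69
    = 116 × 4 × 0.9471 / 21200 × 0.69
    = 0.0143 m = 14.3 mm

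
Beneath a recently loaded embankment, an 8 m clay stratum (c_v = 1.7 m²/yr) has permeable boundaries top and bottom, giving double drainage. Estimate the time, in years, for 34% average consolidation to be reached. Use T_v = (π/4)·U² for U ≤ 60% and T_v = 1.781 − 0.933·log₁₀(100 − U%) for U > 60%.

Drainage path length: H_d = H/2 = 4 m (double drainage).
U ≤ 60%: T_v = (π/4)·U² = (π/4)×0.34² = 0.090792.
t = T_v·H_d²/c_v = 0.090792×4²/1.7 = 0.8545 years.

t ≈ 0.855 years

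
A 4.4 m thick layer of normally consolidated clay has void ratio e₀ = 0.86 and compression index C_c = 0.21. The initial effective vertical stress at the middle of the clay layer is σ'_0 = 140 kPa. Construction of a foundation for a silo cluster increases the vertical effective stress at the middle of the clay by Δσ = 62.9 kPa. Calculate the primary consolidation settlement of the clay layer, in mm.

S_c ≈ 80.1 mm

Final effective stress: σ'_f = σ'_0 + Δσ = 140 + 62.9 = 202.9 kPa.
Normally consolidated clay, so the full stress increment lies on the virgin compression line:
S_c = C_c·H/(1+e₀)·log₁₀(σ'_f/σ'_0) = 0.21×4.4/(1+0.86)×log₁₀(202.9/140)
    = 0.49677 × 0.16115 = 0.08005 m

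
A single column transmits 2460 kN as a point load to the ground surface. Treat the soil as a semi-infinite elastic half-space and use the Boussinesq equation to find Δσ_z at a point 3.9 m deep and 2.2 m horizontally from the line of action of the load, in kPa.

Δσ_z ≈ 38.7 kPa

Boussinesq vertical stress below a point load on an elastic half-space:
Δσ_z = 3P/(2πz²) · [1 + (r/z)²]^(−5/2)
r/z = 2.2/3.9 = 0.5641; [1+(r/z)²]^(−5/2) = 0.50123.
Δσ_z = 3×2460/(2π×3.9²) × 0.50123 = 77.223 × 0.50123 = 38.71 kPa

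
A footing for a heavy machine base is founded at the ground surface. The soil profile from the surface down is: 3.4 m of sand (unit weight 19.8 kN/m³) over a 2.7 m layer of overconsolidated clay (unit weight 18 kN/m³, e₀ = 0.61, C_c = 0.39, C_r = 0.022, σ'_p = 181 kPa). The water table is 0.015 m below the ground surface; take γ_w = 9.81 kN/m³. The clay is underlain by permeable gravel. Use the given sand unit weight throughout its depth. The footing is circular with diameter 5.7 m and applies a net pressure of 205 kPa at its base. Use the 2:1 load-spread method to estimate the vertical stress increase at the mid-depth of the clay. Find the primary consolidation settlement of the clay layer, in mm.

Mid-depth of clay below the ground surface: z = 3.4 + 2.7/2 = 4.75 m.
Total vertical stress at mid-clay: σ_v = 19.8×3.4 + 18×1.35 = 91.62 kPa.
Pore pressure: u = 9.81×(4.75 − 0.015) = 46.45 kPa.
Initial effective stress: σ'_0 = σ_v − u = 91.62 − 46.45 = 45.17 kPa.
Stress increase at mid-clay by the 2:1 spreading method:
Δσ ≈ qD²/(D+z)² = 205×5.7²/(5.7+4.75)² = 60.992 kPa
Final effective stress: σ'_f = 45.17 + 60.992 = 106.16 kPa.
σ'_f = 106.16 ≤ σ'_p = 181 kPa, so the clay remains overconsolidated and only the recompression index applies:
S_c = C_r·H/(1+e₀)·log₁₀(σ'_f/σ'_0) = 0.022×2.7/1.61×log₁₀(106.16/45.17)
    = 0.036894 × 0.37111 = 0.01369 m

S_c ≈ 13.7 mm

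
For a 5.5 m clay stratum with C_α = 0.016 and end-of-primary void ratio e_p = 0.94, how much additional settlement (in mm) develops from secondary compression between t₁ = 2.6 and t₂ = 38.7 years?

S_s ≈ 53.2 mm

Secondary compression: S_s = C_α·H/(1+e_p)·log₁₀(t₂/t₁)
S_s = 0.016×5.5/(1+0.94)×log₁₀(38.7/2.6)
    = 0.04536 × 1.173 = 0.0532 m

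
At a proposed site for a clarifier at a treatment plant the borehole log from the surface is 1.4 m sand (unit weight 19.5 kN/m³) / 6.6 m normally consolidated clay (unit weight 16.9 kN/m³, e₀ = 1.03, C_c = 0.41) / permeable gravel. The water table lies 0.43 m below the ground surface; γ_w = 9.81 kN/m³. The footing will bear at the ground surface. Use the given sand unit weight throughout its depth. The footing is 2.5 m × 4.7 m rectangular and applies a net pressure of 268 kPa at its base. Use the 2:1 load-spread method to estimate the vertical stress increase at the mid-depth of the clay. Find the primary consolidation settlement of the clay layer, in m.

S_c ≈ 0.438 m

Mid-depth of clay below the ground surface: z = 1.4 + 6.6/2 = 4.7 m.
Total vertical stress at mid-clay: σ_v = 19.5×1.4 + 16.9×3.3 = 83.07 kPa.
Pore pressure: u = 9.81×(4.7 − 0.43) = 41.889 kPa.
Initial effective stress: σ'_0 = σ_v − u = 83.07 − 41.889 = 41.181 kPa.
Stress increase at mid-clay by the 2:1 spreading method:
Δσ = qBL/((B+z)(L+z)) = 268×2.5×4.7/((2.5+4.7)(4.7+4.7)) = 46.528 kPa
Final effective stress: σ'_f = σ'_0 + Δσ = 41.181 + 46.528 = 87.709 kPa.
Normally consolidated clay, so the full stress increment lies on the virgin compression line:
S_c = C_c·H/(1+e₀)·log₁₀(σ'_f/σ'_0) = 0.41×6.6/(1+1.03)×log₁₀(87.709/41.181)
    = 1.333 × 0.32835 = 0.4377 m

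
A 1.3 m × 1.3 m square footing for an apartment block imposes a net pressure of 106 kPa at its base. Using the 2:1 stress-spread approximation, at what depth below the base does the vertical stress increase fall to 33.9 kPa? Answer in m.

z ≈ 0.999 m

2:1 spreading — at depth z the loaded area has grown by z in each plan dimension:
qB²/(B+z)² = Δσ_z ⇒ z = B(√(q/Δσ_z) − 1) = 1.3×(√(106/33.9) − 1) = 0.9988 m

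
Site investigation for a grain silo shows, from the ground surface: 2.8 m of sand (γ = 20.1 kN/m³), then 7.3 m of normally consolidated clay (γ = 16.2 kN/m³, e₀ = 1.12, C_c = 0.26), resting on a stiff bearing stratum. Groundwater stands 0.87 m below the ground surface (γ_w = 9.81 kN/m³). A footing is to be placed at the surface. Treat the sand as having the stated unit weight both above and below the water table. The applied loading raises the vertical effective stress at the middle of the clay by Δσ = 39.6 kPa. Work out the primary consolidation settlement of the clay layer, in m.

S_c ≈ 0.195 m

Mid-depth of clay below the ground surface: z = 2.8 + 7.3/2 = 6.45 m.
Total vertical stress at mid-clay: σ_v = 20.1×2.8 + 16.2×3.65 = 115.41 kPa.
Pore pressure: u = 9.81×(6.45 − 0.87) = 54.74 kPa.
Initial effective stress: σ'_0 = σ_v − u = 115.41 − 54.74 = 60.67 kPa.
Final effective stress: σ'_f = σ'_0 + Δσ = 60.67 + 39.6 = 100.27 kPa.
Normally consolidated clay, so the full stress increment lies on the virgin compression line:
S_c = C_c·H/(1+e₀)·log₁₀(σ'_f/σ'_0) = 0.26×7.3/(1+1.12)×log₁₀(100.27/60.67)
    = 0.89528 × 0.2182 = 0.1954 m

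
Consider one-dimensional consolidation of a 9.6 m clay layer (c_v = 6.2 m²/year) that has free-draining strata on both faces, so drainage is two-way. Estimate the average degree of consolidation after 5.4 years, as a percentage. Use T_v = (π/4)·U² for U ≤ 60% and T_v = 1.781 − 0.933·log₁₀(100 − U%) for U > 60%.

U ≈ 97.8 %

Drainage path length: H_d = H/2 = 4.8 m (double drainage).
T_v = c_v·t/H_d² = 6.2×5.4/4.8² = 1.4531.
T_v = 1.4531 corresponds to the U > 60% branch:
U = 1 − 10^((1.781 − T_v)/0.933)/100 = 0.9775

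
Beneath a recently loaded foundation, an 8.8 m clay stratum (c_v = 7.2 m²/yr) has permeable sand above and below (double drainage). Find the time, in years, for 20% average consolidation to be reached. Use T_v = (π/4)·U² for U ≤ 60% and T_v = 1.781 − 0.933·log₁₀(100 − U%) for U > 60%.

Drainage path length: H_d = H/2 = 4.4 m (double drainage).
U ≤ 60%: T_v = (π/4)·U² = (π/4)×0.2² = 0.031416.
t = T_v·H_d²/c_v = 0.031416×4.4²/7.2 = 0.08447 years.

t ≈ 0.0845 years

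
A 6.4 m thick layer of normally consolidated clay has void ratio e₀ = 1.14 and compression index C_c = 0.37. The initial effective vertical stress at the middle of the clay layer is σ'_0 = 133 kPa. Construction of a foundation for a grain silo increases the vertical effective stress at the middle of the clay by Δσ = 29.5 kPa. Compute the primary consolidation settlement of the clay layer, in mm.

S_c ≈ 96.3 mm

Final effective stress: σ'_f = σ'_0 + Δσ = 133 + 29.5 = 162.5 kPa.
Normally consolidated clay, so the full stress increment lies on the virgin compression line:
S_c = C_c·H/(1+e₀)·log₁₀(σ'_f/σ'_0) = 0.37×6.4/(1+1.14)×log₁₀(162.5/133)
    = 1.1065 × 0.087002 = 0.09627 m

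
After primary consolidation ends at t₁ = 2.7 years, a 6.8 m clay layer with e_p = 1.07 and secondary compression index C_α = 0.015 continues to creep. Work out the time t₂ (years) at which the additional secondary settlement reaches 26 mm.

t₂ ≈ 9.1 years

S_s = C_α·H/(1+e_p)·log₁₀(t₂/t₁) ⇒ log₁₀(t₂/t₁) = S_s·(1+e_p)/(C_α·H).
log₁₀(t₂/t₁) = 0.026 × (1+1.07) / (0.015×6.8) = 0.5276
t₂ = t₁ × 10^0.5276 = 2.7 × 3.37 = 9.099 years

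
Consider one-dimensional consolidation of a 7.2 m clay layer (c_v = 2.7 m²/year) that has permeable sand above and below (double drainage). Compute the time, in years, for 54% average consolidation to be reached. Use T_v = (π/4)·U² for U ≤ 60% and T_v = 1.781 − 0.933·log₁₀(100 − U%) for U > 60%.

Drainage path length: H_d = H/2 = 3.6 m (double drainage).
U ≤ 60%: T_v = (π/4)·U² = (π/4)×0.54² = 0.22902.
t = T_v·H_d²/c_v = 0.22902×3.6²/2.7 = 1.099 years.

t ≈ 1.1 years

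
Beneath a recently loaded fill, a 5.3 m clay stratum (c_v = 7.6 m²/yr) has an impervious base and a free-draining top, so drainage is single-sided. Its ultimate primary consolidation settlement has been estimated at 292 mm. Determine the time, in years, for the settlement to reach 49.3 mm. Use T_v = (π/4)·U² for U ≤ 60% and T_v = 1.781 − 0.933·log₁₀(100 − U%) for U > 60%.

t ≈ 0.0827 years

Drainage path length: H_d = H = 5.3 m (single drainage).
U = S(t)/S_ult = 49.3/292 = 0.1688.
U ≤ 60%: T_v = (π/4)·U² = (π/4)×0.16884² = 0.022388.
t = T_v·H_d²/c_v = 0.022388×5.3²/7.6 = 0.08275 years.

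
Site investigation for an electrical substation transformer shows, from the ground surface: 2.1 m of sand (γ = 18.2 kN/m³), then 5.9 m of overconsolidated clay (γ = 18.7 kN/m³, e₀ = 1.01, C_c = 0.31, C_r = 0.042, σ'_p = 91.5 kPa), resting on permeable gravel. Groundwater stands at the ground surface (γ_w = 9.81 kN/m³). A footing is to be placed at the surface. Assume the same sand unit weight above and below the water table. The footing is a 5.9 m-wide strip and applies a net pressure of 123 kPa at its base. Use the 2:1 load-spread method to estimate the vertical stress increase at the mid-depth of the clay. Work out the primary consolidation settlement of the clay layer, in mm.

S_c ≈ 113 mm

Mid-depth of clay below the ground surface: z = 2.1 + 5.9/2 = 5.05 m.
Total vertical stress at mid-clay: σ_v = 18.2×2.1 + 18.7×2.95 = 93.385 kPa.
Pore pressure: u = 9.81×(5.05 − 0) = 49.541 kPa.
Initial effective stress: σ'_0 = σ_v − u = 93.385 − 49.541 = 43.844 kPa.
Stress increase at mid-clay by the 2:1 spreading method:
Δσ = qB/(B+z) = 123×5.9/(5.9+5.05) = 66.274 kPa
Final effective stress: σ'_f = 43.844 + 66.274 = 110.12 kPa.
σ'_f = 110.12 > σ'_p = 91.5 kPa, so the stress path crosses the preconsolidation pressure — recompression up to σ'_p, then virgin compression beyond:
S_c = H/(1+e₀)·[C_r·log₁₀(σ'_p/σ'_0) + C_c·log₁₀(σ'_f/σ'_p)]
    = 5.9/2.01 × [0.042×log₁₀(91.5/43.844) + 0.31×log₁₀(110.12/91.5)]
    = 2.9353 × [0.013419 + 0.024938] = 0.1126 m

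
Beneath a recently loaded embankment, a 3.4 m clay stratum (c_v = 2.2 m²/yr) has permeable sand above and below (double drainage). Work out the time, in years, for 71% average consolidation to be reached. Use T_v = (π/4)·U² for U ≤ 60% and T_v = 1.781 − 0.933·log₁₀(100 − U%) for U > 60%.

Drainage path length: H_d = H/2 = 1.7 m (double drainage).
U > 60%: T_v = 1.781 − 0.933·log₁₀(100 − 71) = 0.41658.
t = T_v·H_d²/c_v = 0.41658×1.7²/2.2 = 0.5472 years.

t ≈ 0.547 years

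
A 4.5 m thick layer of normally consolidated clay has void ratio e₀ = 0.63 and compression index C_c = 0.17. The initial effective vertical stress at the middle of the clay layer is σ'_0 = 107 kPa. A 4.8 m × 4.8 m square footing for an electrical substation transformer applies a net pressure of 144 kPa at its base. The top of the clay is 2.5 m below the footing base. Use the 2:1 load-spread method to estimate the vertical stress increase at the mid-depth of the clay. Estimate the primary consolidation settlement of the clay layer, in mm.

Mid-depth of clay below the footing base: z = 2.5 + 4.5/2 = 4.75 m.
Stress increase at mid-clay by the 2:1 spreading method:
Δσ = qBL/((B+z)(L+z)) = 144×4.8×4.8/((4.8+4.75)(4.8+4.75)) = 36.378 kPa
Final effective stress: σ'_f = σ'_0 + Δσ = 107 + 36.378 = 143.38 kPa.
Normally consolidated clay, so the full stress increment lies on the virgin compression line:
S_c = C_c·H/(1+e₀)·log₁₀(σ'_f/σ'_0) = 0.17×4.5/(1+0.63)×log₁₀(143.38/107)
    = 0.46933 × 0.1271 = 0.05965 m

S_c ≈ 59.7 mm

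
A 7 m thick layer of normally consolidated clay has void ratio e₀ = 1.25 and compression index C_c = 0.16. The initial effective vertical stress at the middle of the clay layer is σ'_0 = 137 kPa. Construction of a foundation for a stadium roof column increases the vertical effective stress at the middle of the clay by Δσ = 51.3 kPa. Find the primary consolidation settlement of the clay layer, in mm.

Final effective stress: σ'_f = σ'_0 + Δσ = 137 + 51.3 = 188.3 kPa.
Normally consolidated clay, so the full stress increment lies on the virgin compression line:
S_c = C_c·H/(1+e₀)·log₁₀(σ'_f/σ'_0) = 0.16×7/(1+1.25)×log₁₀(188.3/137)
    = 0.49778 × 0.13813 = 0.06876 m

S_c ≈ 68.8 mm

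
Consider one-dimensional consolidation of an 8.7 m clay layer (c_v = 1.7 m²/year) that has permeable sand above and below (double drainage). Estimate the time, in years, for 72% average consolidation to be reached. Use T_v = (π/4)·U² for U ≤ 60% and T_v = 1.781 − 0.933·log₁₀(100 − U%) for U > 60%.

t ≈ 4.8 years

Drainage path length: H_d = H/2 = 4.35 m (double drainage).
U > 60%: T_v = 1.781 − 0.933·log₁₀(100 − 72) = 0.4308.
t = T_v·H_d²/c_v = 0.4308×4.35²/1.7 = 4.795 years.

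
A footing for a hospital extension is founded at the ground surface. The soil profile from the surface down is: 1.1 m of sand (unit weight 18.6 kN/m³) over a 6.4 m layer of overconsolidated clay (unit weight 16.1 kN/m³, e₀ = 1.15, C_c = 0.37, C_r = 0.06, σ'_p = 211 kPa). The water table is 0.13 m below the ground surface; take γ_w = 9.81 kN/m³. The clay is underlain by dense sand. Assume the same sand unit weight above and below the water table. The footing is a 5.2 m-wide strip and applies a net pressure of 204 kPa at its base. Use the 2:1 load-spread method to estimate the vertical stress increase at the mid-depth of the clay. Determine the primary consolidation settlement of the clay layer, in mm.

Mid-depth of clay below the ground surface: z = 1.1 + 6.4/2 = 4.3 m.
Total vertical stress at mid-clay: σ_v = 18.6×1.1 + 16.1×3.2 = 71.98 kPa.
Pore pressure: u = 9.81×(4.3 − 0.13) = 40.908 kPa.
Initial effective stress: σ'_0 = σ_v − u = 71.98 − 40.908 = 31.072 kPa.
Stress increase at mid-clay by the 2:1 spreading method:
Δσ = qB/(B+z) = 204×5.2/(5.2+4.3) = 111.66 kPa
Final effective stress: σ'_f = 31.072 + 111.66 = 142.73 kPa.
σ'_f = 142.73 ≤ σ'_p = 211 kPa, so the clay remains overconsolidated and only the recompression index applies:
S_c = C_r·H/(1+e₀)·log₁₀(σ'_f/σ'_0) = 0.06×6.4/2.15×log₁₀(142.73/31.072)
    = 0.1786 × 0.66215 = 0.1183 m

S_c ≈ 118 mm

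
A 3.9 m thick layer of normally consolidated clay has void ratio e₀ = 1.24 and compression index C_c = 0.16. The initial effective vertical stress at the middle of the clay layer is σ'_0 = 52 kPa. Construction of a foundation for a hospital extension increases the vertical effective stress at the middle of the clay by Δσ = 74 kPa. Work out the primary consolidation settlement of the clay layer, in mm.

S_c ≈ 107 mm

Final effective stress: σ'_f = σ'_0 + Δσ = 52 + 74 = 126 kPa.
Normally consolidated clay, so the full stress increment lies on the virgin compression line:
S_c = C_c·H/(1+e₀)·log₁₀(σ'_f/σ'_0) = 0.16×3.9/(1+1.24)×log₁₀(126/52)
    = 0.27857 × 0.38437 = 0.1071 m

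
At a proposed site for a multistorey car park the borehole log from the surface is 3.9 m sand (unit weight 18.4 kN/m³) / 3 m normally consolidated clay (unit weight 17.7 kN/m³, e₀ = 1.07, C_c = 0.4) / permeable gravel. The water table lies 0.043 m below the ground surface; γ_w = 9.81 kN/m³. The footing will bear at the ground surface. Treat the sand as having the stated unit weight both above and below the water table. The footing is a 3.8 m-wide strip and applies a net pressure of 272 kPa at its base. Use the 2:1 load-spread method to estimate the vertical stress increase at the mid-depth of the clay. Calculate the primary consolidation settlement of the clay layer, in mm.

S_c ≈ 312 mm

Mid-depth of clay below the ground surface: z = 3.9 + 3/2 = 5.4 m.
Total vertical stress at mid-clay: σ_v = 18.4×3.9 + 17.7×1.5 = 98.31 kPa.
Pore pressure: u = 9.81×(5.4 − 0.043) = 52.552 kPa.
Initial effective stress: σ'_0 = σ_v − u = 98.31 − 52.552 = 45.758 kPa.
Stress increase at mid-clay by the 2:1 spreading method:
Δσ = qB/(B+z) = 272×3.8/(3.8+5.4) = 112.35 kPa
Final effective stress: σ'_f = σ'_0 + Δσ = 45.758 + 112.35 = 158.11 kPa.
Normally consolidated clay, so the full stress increment lies on the virgin compression line:
S_c = C_c·H/(1+e₀)·log₁₀(σ'_f/σ'_0) = 0.4×3/(1+1.07)×log₁₀(158.11/45.758)
    = 0.57971 × 0.53849 = 0.3122 m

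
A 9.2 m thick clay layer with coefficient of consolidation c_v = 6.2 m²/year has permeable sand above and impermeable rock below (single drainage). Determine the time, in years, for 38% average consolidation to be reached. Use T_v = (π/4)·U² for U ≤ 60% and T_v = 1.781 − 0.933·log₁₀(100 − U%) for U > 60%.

Drainage path length: H_d = H = 9.2 m (single drainage).
U ≤ 60%: T_v = (π/4)·U² = (π/4)×0.38² = 0.11341.
t = T_v·H_d²/c_v = 0.11341×9.2²/6.2 = 1.548 years.

t ≈ 1.55 years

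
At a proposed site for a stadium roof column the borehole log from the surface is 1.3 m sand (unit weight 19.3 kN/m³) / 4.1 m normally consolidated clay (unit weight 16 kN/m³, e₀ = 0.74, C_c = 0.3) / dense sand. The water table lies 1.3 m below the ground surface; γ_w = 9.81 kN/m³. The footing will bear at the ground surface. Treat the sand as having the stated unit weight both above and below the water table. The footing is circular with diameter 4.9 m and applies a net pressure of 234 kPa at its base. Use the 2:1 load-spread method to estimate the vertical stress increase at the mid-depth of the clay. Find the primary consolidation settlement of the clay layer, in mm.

S_c ≈ 356 mm

Mid-depth of clay below the ground surface: z = 1.3 + 4.1/2 = 3.35 m.
Total vertical stress at mid-clay: σ_v = 19.3×1.3 + 16×2.05 = 57.89 kPa.
Pore pressure: u = 9.81×(3.35 − 1.3) = 20.11 kPa.
Initial effective stress: σ'_0 = σ_v − u = 57.89 − 20.11 = 37.78 kPa.
Stress increase at mid-clay by the 2:1 spreading method:
Δσ ≈ qD²/(D+z)² = 234×4.9²/(4.9+3.35)² = 82.547 kPa
Final effective stress: σ'_f = σ'_0 + Δσ = 37.78 + 82.547 = 120.33 kPa.
Normally consolidated clay, so the full stress increment lies on the virgin compression line:
S_c = C_c·H/(1+e₀)·log₁₀(σ'_f/σ'_0) = 0.3×4.1/(1+0.74)×log₁₀(120.33/37.78)
    = 0.7069 × 0.50311 = 0.3556 m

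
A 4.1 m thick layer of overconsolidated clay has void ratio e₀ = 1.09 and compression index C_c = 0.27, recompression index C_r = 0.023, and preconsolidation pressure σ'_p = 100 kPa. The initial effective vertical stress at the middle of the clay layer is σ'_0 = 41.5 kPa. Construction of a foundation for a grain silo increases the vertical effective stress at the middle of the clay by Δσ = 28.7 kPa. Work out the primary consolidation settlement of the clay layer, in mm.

Final effective stress: σ'_f = 41.5 + 28.7 = 70.2 kPa.
σ'_f = 70.2 ≤ σ'_p = 100 kPa, so the clay remains overconsolidated and only the recompression index applies:
S_c = C_r·H/(1+e₀)·log₁₀(σ'_f/σ'_0) = 0.023×4.1/2.09×log₁₀(70.2/41.5)
    = 0.045119 × 0.22829 = 0.0103 m

S_c ≈ 10.3 mm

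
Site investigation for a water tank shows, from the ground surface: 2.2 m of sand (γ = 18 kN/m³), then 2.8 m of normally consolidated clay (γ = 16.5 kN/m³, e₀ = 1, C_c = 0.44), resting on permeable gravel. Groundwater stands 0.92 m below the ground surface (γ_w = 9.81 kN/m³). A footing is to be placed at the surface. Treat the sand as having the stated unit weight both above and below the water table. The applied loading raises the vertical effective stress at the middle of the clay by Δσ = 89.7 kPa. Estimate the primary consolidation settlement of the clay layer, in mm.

Mid-depth of clay below the ground surface: z = 2.2 + 2.8/2 = 3.6 m.
Total vertical stress at mid-clay: σ_v = 18×2.2 + 16.5×1.4 = 62.7 kPa.
Pore pressure: u = 9.81×(3.6 − 0.92) = 26.291 kPa.
Initial effective stress: σ'_0 = σ_v − u = 62.7 − 26.291 = 36.409 kPa.
Final effective stress: σ'_f = σ'_0 + Δσ = 36.409 + 89.7 = 126.11 kPa.
Normally consolidated clay, so the full stress increment lies on the virgin compression line:
S_c = C_c·H/(1+e₀)·log₁₀(σ'_f/σ'_0) = 0.44×2.8/(1+1)×log₁₀(126.11/36.409)
    = 0.616 × 0.53954 = 0.3324 m

S_c ≈ 332 mm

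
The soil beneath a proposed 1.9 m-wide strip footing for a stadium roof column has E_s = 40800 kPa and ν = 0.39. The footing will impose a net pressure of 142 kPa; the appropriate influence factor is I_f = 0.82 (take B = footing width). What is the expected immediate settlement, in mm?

Immediate (elastic) settlement: S_e = q·B·(1−ν²)/E_s · I_f.
S_e = 142 × 1.9 × (1 − 0.39²) / 40800 × 0.82
    = 142 × 1.9 × 0.8479 / 40800 × 0.82
    = 0.004598 m = 4.598 mm

S_e ≈ 4.6 mm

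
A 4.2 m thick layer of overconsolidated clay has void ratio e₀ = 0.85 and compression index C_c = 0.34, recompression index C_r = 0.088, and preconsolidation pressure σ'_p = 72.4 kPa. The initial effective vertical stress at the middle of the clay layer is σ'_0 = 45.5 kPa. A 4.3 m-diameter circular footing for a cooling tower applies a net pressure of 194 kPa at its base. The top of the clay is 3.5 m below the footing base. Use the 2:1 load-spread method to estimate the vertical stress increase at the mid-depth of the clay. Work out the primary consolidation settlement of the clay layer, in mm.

Mid-depth of clay below the footing base: z = 3.5 + 4.2/2 = 5.6 m.
Stress increase at mid-clay by the 2:1 spreading method:
Δσ ≈ qD²/(D+z)² = 194×4.3²/(4.3+5.6)² = 36.599 kPa
Final effective stress: σ'_f = 45.5 + 36.599 = 82.099 kPa.
σ'_f = 82.099 > σ'_p = 72.4 kPa, so the stress path crosses the preconsolidation pressure — recompression up to σ'_p, then virgin compression beyond:
S_c = H/(1+e₀)·[C_r·log₁₀(σ'_p/σ'_0) + C_c·log₁₀(σ'_f/σ'_p)]
    = 4.2/1.85 × [0.088×log₁₀(72.4/45.5) + 0.34×log₁₀(82.099/72.4)]
    = 2.2703 × [0.017752 + 0.018564] = 0.08245 m

S_c ≈ 82.4 mm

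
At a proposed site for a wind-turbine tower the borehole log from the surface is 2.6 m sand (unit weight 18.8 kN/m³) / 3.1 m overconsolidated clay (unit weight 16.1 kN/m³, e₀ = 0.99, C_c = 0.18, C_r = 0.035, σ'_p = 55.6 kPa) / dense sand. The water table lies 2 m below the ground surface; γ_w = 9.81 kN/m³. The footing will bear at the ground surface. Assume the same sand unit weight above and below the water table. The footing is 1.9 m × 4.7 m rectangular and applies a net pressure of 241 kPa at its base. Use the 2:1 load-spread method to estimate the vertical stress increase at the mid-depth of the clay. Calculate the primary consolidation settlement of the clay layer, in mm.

S_c ≈ 63.8 mm

Mid-depth of clay below the ground surface: z = 2.6 + 3.1/2 = 4.15 m.
Total vertical stress at mid-clay: σ_v = 18.8×2.6 + 16.1×1.55 = 73.835 kPa.
Pore pressure: u = 9.81×(4.15 − 2) = 21.091 kPa.
Initial effective stress: σ'_0 = σ_v − u = 73.835 − 21.091 = 52.744 kPa.
Stress increase at mid-clay by the 2:1 spreading method:
Δσ = qBL/((B+z)(L+z)) = 241×1.9×4.7/((1.9+4.15)(4.7+4.15)) = 40.195 kPa
Final effective stress: σ'_f = 52.744 + 40.195 = 92.939 kPa.
σ'_f = 92.939 > σ'_p = 55.6 kPa, so the stress path crosses the preconsolidation pressure — recompression up to σ'_p, then virgin compression beyond:
S_c = H/(1+e₀)·[C_r·log₁₀(σ'_p/σ'_0) + C_c·log₁₀(σ'_f/σ'_p)]
    = 3.1/1.99 × [0.035×log₁₀(55.6/52.744) + 0.18×log₁₀(92.939/55.6)]
    = 1.5578 × [0.00080156 + 0.040162] = 0.06381 m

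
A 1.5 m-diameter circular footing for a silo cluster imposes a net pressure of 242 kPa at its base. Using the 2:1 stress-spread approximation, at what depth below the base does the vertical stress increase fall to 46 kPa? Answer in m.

2:1 spreading — at depth z the loaded area has grown by z in each plan dimension:
qD²/(D+z)² = Δσ_z ⇒ z = D(√(q/Δσ_z) − 1) = 1.5×(√(242/46) − 1) = 1.94 m

z ≈ 1.94 m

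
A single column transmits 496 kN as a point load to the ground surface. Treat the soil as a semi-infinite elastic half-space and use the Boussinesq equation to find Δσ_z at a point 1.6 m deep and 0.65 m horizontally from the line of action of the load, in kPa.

Δσ_z ≈ 63.1 kPa

Boussinesq vertical stress below a point load on an elastic half-space:
Δσ_z = 3P/(2πz²) · [1 + (r/z)²]^(−5/2)
r/z = 0.65/1.6 = 0.40625; [1+(r/z)²]^(−5/2) = 0.68257.
Δσ_z = 3×496/(2π×1.6²) × 0.68257 = 92.509 × 0.68257 = 63.14 kPa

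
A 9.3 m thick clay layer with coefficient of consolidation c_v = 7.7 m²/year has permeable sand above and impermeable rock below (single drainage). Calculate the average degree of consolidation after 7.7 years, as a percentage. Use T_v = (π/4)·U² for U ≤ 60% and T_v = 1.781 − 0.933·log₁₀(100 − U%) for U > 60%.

U ≈ 85.1 %

Drainage path length: H_d = H = 9.3 m (single drainage).
T_v = c_v·t/H_d² = 7.7×7.7/9.3² = 0.68551.
T_v = 0.68551 corresponds to the U > 60% branch:
U = 1 − 10^((1.781 − T_v)/0.933)/100 = 0.8507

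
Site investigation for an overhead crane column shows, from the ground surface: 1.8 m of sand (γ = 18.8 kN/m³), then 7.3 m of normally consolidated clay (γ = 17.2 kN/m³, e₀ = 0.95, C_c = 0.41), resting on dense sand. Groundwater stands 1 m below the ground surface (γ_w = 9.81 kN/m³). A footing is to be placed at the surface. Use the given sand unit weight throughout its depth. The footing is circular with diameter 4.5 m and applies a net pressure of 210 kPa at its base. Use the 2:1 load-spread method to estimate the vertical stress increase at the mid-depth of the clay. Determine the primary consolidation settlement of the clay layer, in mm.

S_c ≈ 396 mm

Mid-depth of clay below the ground surface: z = 1.8 + 7.3/2 = 5.45 m.
Total vertical stress at mid-clay: σ_v = 18.8×1.8 + 17.2×3.65 = 96.62 kPa.
Pore pressure: u = 9.81×(5.45 − 1) = 43.655 kPa.
Initial effective stress: σ'_0 = σ_v − u = 96.62 − 43.655 = 52.965 kPa.
Stress increase at mid-clay by the 2:1 spreading method:
Δσ ≈ qD²/(D+z)² = 210×4.5²/(4.5+5.45)² = 42.953 kPa
Final effective stress: σ'_f = σ'_0 + Δσ = 52.965 + 42.953 = 95.918 kPa.
Normally consolidated clay, so the full stress increment lies on the virgin compression line:
S_c = C_c·H/(1+e₀)·log₁₀(σ'_f/σ'_0) = 0.41×7.3/(1+0.95)×log₁₀(95.918/52.965)
    = 1.5349 × 0.25791 = 0.3959 m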